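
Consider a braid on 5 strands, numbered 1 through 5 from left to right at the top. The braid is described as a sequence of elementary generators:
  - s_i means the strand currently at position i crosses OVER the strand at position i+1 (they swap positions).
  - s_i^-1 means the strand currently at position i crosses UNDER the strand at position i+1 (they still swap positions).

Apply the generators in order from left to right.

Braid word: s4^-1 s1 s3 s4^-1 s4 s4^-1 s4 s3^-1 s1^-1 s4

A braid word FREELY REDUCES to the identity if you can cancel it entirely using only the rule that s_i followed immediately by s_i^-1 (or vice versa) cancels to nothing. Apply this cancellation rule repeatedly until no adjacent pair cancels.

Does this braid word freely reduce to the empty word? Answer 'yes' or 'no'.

Gen 1 (s4^-1): push. Stack: [s4^-1]
Gen 2 (s1): push. Stack: [s4^-1 s1]
Gen 3 (s3): push. Stack: [s4^-1 s1 s3]
Gen 4 (s4^-1): push. Stack: [s4^-1 s1 s3 s4^-1]
Gen 5 (s4): cancels prior s4^-1. Stack: [s4^-1 s1 s3]
Gen 6 (s4^-1): push. Stack: [s4^-1 s1 s3 s4^-1]
Gen 7 (s4): cancels prior s4^-1. Stack: [s4^-1 s1 s3]
Gen 8 (s3^-1): cancels prior s3. Stack: [s4^-1 s1]
Gen 9 (s1^-1): cancels prior s1. Stack: [s4^-1]
Gen 10 (s4): cancels prior s4^-1. Stack: []
Reduced word: (empty)

Answer: yes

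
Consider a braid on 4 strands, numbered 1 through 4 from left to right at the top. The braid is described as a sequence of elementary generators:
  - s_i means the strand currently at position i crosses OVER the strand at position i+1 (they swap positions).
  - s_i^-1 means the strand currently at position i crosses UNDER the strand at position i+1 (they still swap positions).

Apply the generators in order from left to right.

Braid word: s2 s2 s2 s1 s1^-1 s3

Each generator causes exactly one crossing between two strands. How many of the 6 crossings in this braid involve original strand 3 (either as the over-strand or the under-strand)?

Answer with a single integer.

Answer: 5

Derivation:
Gen 1: crossing 2x3. Involves strand 3? yes. Count so far: 1
Gen 2: crossing 3x2. Involves strand 3? yes. Count so far: 2
Gen 3: crossing 2x3. Involves strand 3? yes. Count so far: 3
Gen 4: crossing 1x3. Involves strand 3? yes. Count so far: 4
Gen 5: crossing 3x1. Involves strand 3? yes. Count so far: 5
Gen 6: crossing 2x4. Involves strand 3? no. Count so far: 5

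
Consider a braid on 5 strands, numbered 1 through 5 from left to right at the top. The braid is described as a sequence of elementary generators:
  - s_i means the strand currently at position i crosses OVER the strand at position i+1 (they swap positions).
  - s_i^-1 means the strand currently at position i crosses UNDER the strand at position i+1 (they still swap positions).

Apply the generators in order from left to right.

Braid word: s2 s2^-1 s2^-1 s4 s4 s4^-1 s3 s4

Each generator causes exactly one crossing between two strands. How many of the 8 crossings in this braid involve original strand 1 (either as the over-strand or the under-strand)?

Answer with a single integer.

Gen 1: crossing 2x3. Involves strand 1? no. Count so far: 0
Gen 2: crossing 3x2. Involves strand 1? no. Count so far: 0
Gen 3: crossing 2x3. Involves strand 1? no. Count so far: 0
Gen 4: crossing 4x5. Involves strand 1? no. Count so far: 0
Gen 5: crossing 5x4. Involves strand 1? no. Count so far: 0
Gen 6: crossing 4x5. Involves strand 1? no. Count so far: 0
Gen 7: crossing 2x5. Involves strand 1? no. Count so far: 0
Gen 8: crossing 2x4. Involves strand 1? no. Count so far: 0

Answer: 0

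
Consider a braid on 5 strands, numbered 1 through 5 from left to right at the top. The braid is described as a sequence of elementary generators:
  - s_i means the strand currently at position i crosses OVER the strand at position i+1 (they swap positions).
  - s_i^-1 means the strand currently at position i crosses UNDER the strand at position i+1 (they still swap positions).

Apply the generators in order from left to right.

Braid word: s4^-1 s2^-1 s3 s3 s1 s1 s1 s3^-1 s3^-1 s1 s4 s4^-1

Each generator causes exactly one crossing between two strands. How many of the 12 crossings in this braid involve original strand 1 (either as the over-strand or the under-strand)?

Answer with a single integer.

Answer: 4

Derivation:
Gen 1: crossing 4x5. Involves strand 1? no. Count so far: 0
Gen 2: crossing 2x3. Involves strand 1? no. Count so far: 0
Gen 3: crossing 2x5. Involves strand 1? no. Count so far: 0
Gen 4: crossing 5x2. Involves strand 1? no. Count so far: 0
Gen 5: crossing 1x3. Involves strand 1? yes. Count so far: 1
Gen 6: crossing 3x1. Involves strand 1? yes. Count so far: 2
Gen 7: crossing 1x3. Involves strand 1? yes. Count so far: 3
Gen 8: crossing 2x5. Involves strand 1? no. Count so far: 3
Gen 9: crossing 5x2. Involves strand 1? no. Count so far: 3
Gen 10: crossing 3x1. Involves strand 1? yes. Count so far: 4
Gen 11: crossing 5x4. Involves strand 1? no. Count so far: 4
Gen 12: crossing 4x5. Involves strand 1? no. Count so far: 4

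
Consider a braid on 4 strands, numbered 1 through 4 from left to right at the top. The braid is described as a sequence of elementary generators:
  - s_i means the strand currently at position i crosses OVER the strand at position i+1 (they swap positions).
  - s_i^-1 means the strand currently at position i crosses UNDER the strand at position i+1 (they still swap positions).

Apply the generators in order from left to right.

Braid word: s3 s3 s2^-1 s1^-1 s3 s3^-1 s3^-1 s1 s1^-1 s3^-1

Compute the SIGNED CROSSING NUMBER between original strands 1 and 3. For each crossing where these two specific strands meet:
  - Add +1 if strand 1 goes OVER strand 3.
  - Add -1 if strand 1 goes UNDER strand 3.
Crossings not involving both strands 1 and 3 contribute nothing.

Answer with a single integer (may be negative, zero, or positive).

Answer: -3

Derivation:
Gen 1: crossing 3x4. Both 1&3? no. Sum: 0
Gen 2: crossing 4x3. Both 1&3? no. Sum: 0
Gen 3: crossing 2x3. Both 1&3? no. Sum: 0
Gen 4: 1 under 3. Both 1&3? yes. Contrib: -1. Sum: -1
Gen 5: crossing 2x4. Both 1&3? no. Sum: -1
Gen 6: crossing 4x2. Both 1&3? no. Sum: -1
Gen 7: crossing 2x4. Both 1&3? no. Sum: -1
Gen 8: 3 over 1. Both 1&3? yes. Contrib: -1. Sum: -2
Gen 9: 1 under 3. Both 1&3? yes. Contrib: -1. Sum: -3
Gen 10: crossing 4x2. Both 1&3? no. Sum: -3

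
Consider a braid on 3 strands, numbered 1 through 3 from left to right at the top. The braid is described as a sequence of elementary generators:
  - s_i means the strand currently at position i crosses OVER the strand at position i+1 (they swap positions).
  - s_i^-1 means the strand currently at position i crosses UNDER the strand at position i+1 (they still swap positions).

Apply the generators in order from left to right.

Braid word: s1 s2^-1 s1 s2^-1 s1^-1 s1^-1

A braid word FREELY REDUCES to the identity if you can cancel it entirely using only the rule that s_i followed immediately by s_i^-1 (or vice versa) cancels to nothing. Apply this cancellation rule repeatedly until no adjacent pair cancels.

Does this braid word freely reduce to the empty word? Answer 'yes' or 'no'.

Answer: no

Derivation:
Gen 1 (s1): push. Stack: [s1]
Gen 2 (s2^-1): push. Stack: [s1 s2^-1]
Gen 3 (s1): push. Stack: [s1 s2^-1 s1]
Gen 4 (s2^-1): push. Stack: [s1 s2^-1 s1 s2^-1]
Gen 5 (s1^-1): push. Stack: [s1 s2^-1 s1 s2^-1 s1^-1]
Gen 6 (s1^-1): push. Stack: [s1 s2^-1 s1 s2^-1 s1^-1 s1^-1]
Reduced word: s1 s2^-1 s1 s2^-1 s1^-1 s1^-1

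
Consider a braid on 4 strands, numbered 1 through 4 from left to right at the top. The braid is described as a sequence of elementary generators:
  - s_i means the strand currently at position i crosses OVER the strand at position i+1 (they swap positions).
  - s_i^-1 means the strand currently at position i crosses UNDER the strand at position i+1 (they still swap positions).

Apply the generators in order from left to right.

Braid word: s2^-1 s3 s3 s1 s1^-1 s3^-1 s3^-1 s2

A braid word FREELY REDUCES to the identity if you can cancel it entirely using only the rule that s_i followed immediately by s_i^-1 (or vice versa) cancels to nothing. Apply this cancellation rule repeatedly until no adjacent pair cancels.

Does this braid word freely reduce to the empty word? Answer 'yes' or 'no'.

Answer: yes

Derivation:
Gen 1 (s2^-1): push. Stack: [s2^-1]
Gen 2 (s3): push. Stack: [s2^-1 s3]
Gen 3 (s3): push. Stack: [s2^-1 s3 s3]
Gen 4 (s1): push. Stack: [s2^-1 s3 s3 s1]
Gen 5 (s1^-1): cancels prior s1. Stack: [s2^-1 s3 s3]
Gen 6 (s3^-1): cancels prior s3. Stack: [s2^-1 s3]
Gen 7 (s3^-1): cancels prior s3. Stack: [s2^-1]
Gen 8 (s2): cancels prior s2^-1. Stack: []
Reduced word: (empty)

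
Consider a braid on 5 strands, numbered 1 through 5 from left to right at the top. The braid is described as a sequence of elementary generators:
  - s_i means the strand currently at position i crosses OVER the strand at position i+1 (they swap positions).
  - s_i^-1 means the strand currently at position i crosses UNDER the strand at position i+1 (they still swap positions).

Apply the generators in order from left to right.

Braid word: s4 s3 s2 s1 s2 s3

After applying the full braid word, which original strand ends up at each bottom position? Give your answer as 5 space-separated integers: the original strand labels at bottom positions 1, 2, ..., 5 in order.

Answer: 5 2 3 1 4

Derivation:
Gen 1 (s4): strand 4 crosses over strand 5. Perm now: [1 2 3 5 4]
Gen 2 (s3): strand 3 crosses over strand 5. Perm now: [1 2 5 3 4]
Gen 3 (s2): strand 2 crosses over strand 5. Perm now: [1 5 2 3 4]
Gen 4 (s1): strand 1 crosses over strand 5. Perm now: [5 1 2 3 4]
Gen 5 (s2): strand 1 crosses over strand 2. Perm now: [5 2 1 3 4]
Gen 6 (s3): strand 1 crosses over strand 3. Perm now: [5 2 3 1 4]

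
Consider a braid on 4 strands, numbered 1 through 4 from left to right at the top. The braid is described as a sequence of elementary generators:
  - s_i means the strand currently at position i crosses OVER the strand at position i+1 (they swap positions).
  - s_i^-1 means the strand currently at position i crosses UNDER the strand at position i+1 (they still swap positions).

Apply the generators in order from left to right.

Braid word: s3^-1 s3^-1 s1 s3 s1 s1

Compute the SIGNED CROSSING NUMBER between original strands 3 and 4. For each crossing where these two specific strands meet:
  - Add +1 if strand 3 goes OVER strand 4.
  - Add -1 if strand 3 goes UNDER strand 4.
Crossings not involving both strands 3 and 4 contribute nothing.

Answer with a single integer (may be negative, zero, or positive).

Answer: 1

Derivation:
Gen 1: 3 under 4. Both 3&4? yes. Contrib: -1. Sum: -1
Gen 2: 4 under 3. Both 3&4? yes. Contrib: +1. Sum: 0
Gen 3: crossing 1x2. Both 3&4? no. Sum: 0
Gen 4: 3 over 4. Both 3&4? yes. Contrib: +1. Sum: 1
Gen 5: crossing 2x1. Both 3&4? no. Sum: 1
Gen 6: crossing 1x2. Both 3&4? no. Sum: 1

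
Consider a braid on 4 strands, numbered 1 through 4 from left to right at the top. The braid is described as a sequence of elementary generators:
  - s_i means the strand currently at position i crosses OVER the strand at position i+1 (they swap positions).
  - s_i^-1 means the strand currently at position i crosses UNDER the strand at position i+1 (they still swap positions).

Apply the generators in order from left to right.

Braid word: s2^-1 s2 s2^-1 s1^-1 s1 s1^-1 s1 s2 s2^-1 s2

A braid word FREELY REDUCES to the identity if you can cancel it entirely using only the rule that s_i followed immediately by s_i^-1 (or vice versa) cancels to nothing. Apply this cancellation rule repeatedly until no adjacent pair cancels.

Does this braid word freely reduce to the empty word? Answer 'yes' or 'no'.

Answer: yes

Derivation:
Gen 1 (s2^-1): push. Stack: [s2^-1]
Gen 2 (s2): cancels prior s2^-1. Stack: []
Gen 3 (s2^-1): push. Stack: [s2^-1]
Gen 4 (s1^-1): push. Stack: [s2^-1 s1^-1]
Gen 5 (s1): cancels prior s1^-1. Stack: [s2^-1]
Gen 6 (s1^-1): push. Stack: [s2^-1 s1^-1]
Gen 7 (s1): cancels prior s1^-1. Stack: [s2^-1]
Gen 8 (s2): cancels prior s2^-1. Stack: []
Gen 9 (s2^-1): push. Stack: [s2^-1]
Gen 10 (s2): cancels prior s2^-1. Stack: []
Reduced word: (empty)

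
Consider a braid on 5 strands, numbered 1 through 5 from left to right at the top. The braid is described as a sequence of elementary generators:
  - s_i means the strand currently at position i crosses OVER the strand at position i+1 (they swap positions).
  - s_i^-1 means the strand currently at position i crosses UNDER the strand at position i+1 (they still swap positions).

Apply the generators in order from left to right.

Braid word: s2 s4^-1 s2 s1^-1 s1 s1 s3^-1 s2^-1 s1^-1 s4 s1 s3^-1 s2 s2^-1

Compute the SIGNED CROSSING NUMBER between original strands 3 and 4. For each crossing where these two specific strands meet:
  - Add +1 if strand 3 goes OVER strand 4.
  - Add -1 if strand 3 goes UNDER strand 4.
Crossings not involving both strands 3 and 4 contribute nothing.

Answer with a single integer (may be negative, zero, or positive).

Gen 1: crossing 2x3. Both 3&4? no. Sum: 0
Gen 2: crossing 4x5. Both 3&4? no. Sum: 0
Gen 3: crossing 3x2. Both 3&4? no. Sum: 0
Gen 4: crossing 1x2. Both 3&4? no. Sum: 0
Gen 5: crossing 2x1. Both 3&4? no. Sum: 0
Gen 6: crossing 1x2. Both 3&4? no. Sum: 0
Gen 7: crossing 3x5. Both 3&4? no. Sum: 0
Gen 8: crossing 1x5. Both 3&4? no. Sum: 0
Gen 9: crossing 2x5. Both 3&4? no. Sum: 0
Gen 10: 3 over 4. Both 3&4? yes. Contrib: +1. Sum: 1
Gen 11: crossing 5x2. Both 3&4? no. Sum: 1
Gen 12: crossing 1x4. Both 3&4? no. Sum: 1
Gen 13: crossing 5x4. Both 3&4? no. Sum: 1
Gen 14: crossing 4x5. Both 3&4? no. Sum: 1

Answer: 1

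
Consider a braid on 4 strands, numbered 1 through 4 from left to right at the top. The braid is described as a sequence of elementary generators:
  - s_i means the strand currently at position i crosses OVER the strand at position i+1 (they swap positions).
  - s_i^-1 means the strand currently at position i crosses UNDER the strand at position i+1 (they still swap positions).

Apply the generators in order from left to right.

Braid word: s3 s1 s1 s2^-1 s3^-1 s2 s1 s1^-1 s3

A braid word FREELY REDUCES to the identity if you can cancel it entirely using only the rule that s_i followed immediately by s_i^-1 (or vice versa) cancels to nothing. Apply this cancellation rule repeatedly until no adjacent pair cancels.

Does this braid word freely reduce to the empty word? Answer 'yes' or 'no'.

Answer: no

Derivation:
Gen 1 (s3): push. Stack: [s3]
Gen 2 (s1): push. Stack: [s3 s1]
Gen 3 (s1): push. Stack: [s3 s1 s1]
Gen 4 (s2^-1): push. Stack: [s3 s1 s1 s2^-1]
Gen 5 (s3^-1): push. Stack: [s3 s1 s1 s2^-1 s3^-1]
Gen 6 (s2): push. Stack: [s3 s1 s1 s2^-1 s3^-1 s2]
Gen 7 (s1): push. Stack: [s3 s1 s1 s2^-1 s3^-1 s2 s1]
Gen 8 (s1^-1): cancels prior s1. Stack: [s3 s1 s1 s2^-1 s3^-1 s2]
Gen 9 (s3): push. Stack: [s3 s1 s1 s2^-1 s3^-1 s2 s3]
Reduced word: s3 s1 s1 s2^-1 s3^-1 s2 s3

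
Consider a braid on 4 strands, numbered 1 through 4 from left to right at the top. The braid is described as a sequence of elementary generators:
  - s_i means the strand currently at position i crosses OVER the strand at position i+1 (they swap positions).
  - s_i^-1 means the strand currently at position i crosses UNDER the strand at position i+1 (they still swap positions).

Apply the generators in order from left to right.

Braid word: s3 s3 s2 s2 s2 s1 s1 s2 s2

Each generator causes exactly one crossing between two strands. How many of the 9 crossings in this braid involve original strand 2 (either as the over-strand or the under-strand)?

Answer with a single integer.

Gen 1: crossing 3x4. Involves strand 2? no. Count so far: 0
Gen 2: crossing 4x3. Involves strand 2? no. Count so far: 0
Gen 3: crossing 2x3. Involves strand 2? yes. Count so far: 1
Gen 4: crossing 3x2. Involves strand 2? yes. Count so far: 2
Gen 5: crossing 2x3. Involves strand 2? yes. Count so far: 3
Gen 6: crossing 1x3. Involves strand 2? no. Count so far: 3
Gen 7: crossing 3x1. Involves strand 2? no. Count so far: 3
Gen 8: crossing 3x2. Involves strand 2? yes. Count so far: 4
Gen 9: crossing 2x3. Involves strand 2? yes. Count so far: 5

Answer: 5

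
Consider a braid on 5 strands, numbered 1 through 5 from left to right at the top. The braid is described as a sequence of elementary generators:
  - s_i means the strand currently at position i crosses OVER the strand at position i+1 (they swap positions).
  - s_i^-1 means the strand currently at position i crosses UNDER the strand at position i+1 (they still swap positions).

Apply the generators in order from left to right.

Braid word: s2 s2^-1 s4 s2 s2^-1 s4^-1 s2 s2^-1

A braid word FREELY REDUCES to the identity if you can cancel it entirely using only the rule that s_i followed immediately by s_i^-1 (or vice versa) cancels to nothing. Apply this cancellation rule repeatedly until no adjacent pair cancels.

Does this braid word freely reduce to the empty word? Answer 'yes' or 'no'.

Gen 1 (s2): push. Stack: [s2]
Gen 2 (s2^-1): cancels prior s2. Stack: []
Gen 3 (s4): push. Stack: [s4]
Gen 4 (s2): push. Stack: [s4 s2]
Gen 5 (s2^-1): cancels prior s2. Stack: [s4]
Gen 6 (s4^-1): cancels prior s4. Stack: []
Gen 7 (s2): push. Stack: [s2]
Gen 8 (s2^-1): cancels prior s2. Stack: []
Reduced word: (empty)

Answer: yes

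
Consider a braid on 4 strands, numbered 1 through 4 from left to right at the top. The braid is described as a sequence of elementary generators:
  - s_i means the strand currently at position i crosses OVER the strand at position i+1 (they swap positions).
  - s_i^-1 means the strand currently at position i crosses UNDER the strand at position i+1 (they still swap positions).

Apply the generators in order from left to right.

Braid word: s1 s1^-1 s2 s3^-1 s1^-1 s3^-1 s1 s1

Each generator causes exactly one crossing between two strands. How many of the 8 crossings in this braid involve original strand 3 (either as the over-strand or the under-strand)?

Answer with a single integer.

Answer: 4

Derivation:
Gen 1: crossing 1x2. Involves strand 3? no. Count so far: 0
Gen 2: crossing 2x1. Involves strand 3? no. Count so far: 0
Gen 3: crossing 2x3. Involves strand 3? yes. Count so far: 1
Gen 4: crossing 2x4. Involves strand 3? no. Count so far: 1
Gen 5: crossing 1x3. Involves strand 3? yes. Count so far: 2
Gen 6: crossing 4x2. Involves strand 3? no. Count so far: 2
Gen 7: crossing 3x1. Involves strand 3? yes. Count so far: 3
Gen 8: crossing 1x3. Involves strand 3? yes. Count so far: 4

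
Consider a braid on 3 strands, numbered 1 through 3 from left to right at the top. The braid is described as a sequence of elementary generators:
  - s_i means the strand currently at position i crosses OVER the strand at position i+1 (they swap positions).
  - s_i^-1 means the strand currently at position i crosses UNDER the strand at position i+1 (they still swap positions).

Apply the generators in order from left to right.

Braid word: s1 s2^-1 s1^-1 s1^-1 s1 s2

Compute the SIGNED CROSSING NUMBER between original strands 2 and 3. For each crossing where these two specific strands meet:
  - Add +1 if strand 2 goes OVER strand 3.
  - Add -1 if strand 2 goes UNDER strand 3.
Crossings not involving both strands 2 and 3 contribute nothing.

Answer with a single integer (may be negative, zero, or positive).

Answer: 1

Derivation:
Gen 1: crossing 1x2. Both 2&3? no. Sum: 0
Gen 2: crossing 1x3. Both 2&3? no. Sum: 0
Gen 3: 2 under 3. Both 2&3? yes. Contrib: -1. Sum: -1
Gen 4: 3 under 2. Both 2&3? yes. Contrib: +1. Sum: 0
Gen 5: 2 over 3. Both 2&3? yes. Contrib: +1. Sum: 1
Gen 6: crossing 2x1. Both 2&3? no. Sum: 1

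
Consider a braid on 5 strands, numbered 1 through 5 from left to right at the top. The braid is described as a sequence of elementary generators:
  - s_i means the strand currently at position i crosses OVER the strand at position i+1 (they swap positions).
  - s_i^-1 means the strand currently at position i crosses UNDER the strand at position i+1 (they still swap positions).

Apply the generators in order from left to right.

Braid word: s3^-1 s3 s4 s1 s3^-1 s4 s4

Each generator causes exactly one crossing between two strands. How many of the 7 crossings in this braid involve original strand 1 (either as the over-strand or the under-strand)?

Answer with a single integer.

Answer: 1

Derivation:
Gen 1: crossing 3x4. Involves strand 1? no. Count so far: 0
Gen 2: crossing 4x3. Involves strand 1? no. Count so far: 0
Gen 3: crossing 4x5. Involves strand 1? no. Count so far: 0
Gen 4: crossing 1x2. Involves strand 1? yes. Count so far: 1
Gen 5: crossing 3x5. Involves strand 1? no. Count so far: 1
Gen 6: crossing 3x4. Involves strand 1? no. Count so far: 1
Gen 7: crossing 4x3. Involves strand 1? no. Count so far: 1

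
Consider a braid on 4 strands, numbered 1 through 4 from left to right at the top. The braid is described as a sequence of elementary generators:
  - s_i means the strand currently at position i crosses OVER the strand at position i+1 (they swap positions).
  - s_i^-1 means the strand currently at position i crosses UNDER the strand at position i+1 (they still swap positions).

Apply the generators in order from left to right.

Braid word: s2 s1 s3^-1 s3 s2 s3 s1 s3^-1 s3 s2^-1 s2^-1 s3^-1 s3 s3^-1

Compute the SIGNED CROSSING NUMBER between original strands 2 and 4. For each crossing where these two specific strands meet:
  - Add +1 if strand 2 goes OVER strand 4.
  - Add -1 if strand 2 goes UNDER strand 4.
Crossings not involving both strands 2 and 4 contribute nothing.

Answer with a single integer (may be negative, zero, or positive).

Gen 1: crossing 2x3. Both 2&4? no. Sum: 0
Gen 2: crossing 1x3. Both 2&4? no. Sum: 0
Gen 3: 2 under 4. Both 2&4? yes. Contrib: -1. Sum: -1
Gen 4: 4 over 2. Both 2&4? yes. Contrib: -1. Sum: -2
Gen 5: crossing 1x2. Both 2&4? no. Sum: -2
Gen 6: crossing 1x4. Both 2&4? no. Sum: -2
Gen 7: crossing 3x2. Both 2&4? no. Sum: -2
Gen 8: crossing 4x1. Both 2&4? no. Sum: -2
Gen 9: crossing 1x4. Both 2&4? no. Sum: -2
Gen 10: crossing 3x4. Both 2&4? no. Sum: -2
Gen 11: crossing 4x3. Both 2&4? no. Sum: -2
Gen 12: crossing 4x1. Both 2&4? no. Sum: -2
Gen 13: crossing 1x4. Both 2&4? no. Sum: -2
Gen 14: crossing 4x1. Both 2&4? no. Sum: -2

Answer: -2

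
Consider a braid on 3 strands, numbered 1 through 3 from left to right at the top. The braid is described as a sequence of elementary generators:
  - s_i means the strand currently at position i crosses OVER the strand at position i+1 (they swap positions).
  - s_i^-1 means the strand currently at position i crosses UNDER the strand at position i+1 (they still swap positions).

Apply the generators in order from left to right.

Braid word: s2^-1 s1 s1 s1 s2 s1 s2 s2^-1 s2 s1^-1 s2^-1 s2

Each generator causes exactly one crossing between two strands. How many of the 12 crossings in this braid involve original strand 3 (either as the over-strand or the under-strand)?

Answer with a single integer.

Gen 1: crossing 2x3. Involves strand 3? yes. Count so far: 1
Gen 2: crossing 1x3. Involves strand 3? yes. Count so far: 2
Gen 3: crossing 3x1. Involves strand 3? yes. Count so far: 3
Gen 4: crossing 1x3. Involves strand 3? yes. Count so far: 4
Gen 5: crossing 1x2. Involves strand 3? no. Count so far: 4
Gen 6: crossing 3x2. Involves strand 3? yes. Count so far: 5
Gen 7: crossing 3x1. Involves strand 3? yes. Count so far: 6
Gen 8: crossing 1x3. Involves strand 3? yes. Count so far: 7
Gen 9: crossing 3x1. Involves strand 3? yes. Count so far: 8
Gen 10: crossing 2x1. Involves strand 3? no. Count so far: 8
Gen 11: crossing 2x3. Involves strand 3? yes. Count so far: 9
Gen 12: crossing 3x2. Involves strand 3? yes. Count so far: 10

Answer: 10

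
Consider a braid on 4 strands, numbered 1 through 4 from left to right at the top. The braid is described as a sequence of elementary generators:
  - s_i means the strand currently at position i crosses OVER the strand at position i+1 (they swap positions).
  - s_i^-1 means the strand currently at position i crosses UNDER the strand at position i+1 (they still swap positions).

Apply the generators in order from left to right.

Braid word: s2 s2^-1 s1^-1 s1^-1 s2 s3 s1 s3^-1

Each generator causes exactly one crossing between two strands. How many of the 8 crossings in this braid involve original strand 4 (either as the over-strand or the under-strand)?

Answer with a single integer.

Gen 1: crossing 2x3. Involves strand 4? no. Count so far: 0
Gen 2: crossing 3x2. Involves strand 4? no. Count so far: 0
Gen 3: crossing 1x2. Involves strand 4? no. Count so far: 0
Gen 4: crossing 2x1. Involves strand 4? no. Count so far: 0
Gen 5: crossing 2x3. Involves strand 4? no. Count so far: 0
Gen 6: crossing 2x4. Involves strand 4? yes. Count so far: 1
Gen 7: crossing 1x3. Involves strand 4? no. Count so far: 1
Gen 8: crossing 4x2. Involves strand 4? yes. Count so far: 2

Answer: 2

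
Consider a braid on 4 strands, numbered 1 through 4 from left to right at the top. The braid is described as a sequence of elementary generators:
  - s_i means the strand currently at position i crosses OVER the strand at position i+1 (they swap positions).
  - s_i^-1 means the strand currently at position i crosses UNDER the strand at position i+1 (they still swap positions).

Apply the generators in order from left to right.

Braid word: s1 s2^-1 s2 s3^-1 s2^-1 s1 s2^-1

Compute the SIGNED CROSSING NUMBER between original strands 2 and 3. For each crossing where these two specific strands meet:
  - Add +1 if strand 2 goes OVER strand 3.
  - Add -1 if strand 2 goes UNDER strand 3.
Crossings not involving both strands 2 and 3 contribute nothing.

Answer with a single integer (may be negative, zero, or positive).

Answer: 0

Derivation:
Gen 1: crossing 1x2. Both 2&3? no. Sum: 0
Gen 2: crossing 1x3. Both 2&3? no. Sum: 0
Gen 3: crossing 3x1. Both 2&3? no. Sum: 0
Gen 4: crossing 3x4. Both 2&3? no. Sum: 0
Gen 5: crossing 1x4. Both 2&3? no. Sum: 0
Gen 6: crossing 2x4. Both 2&3? no. Sum: 0
Gen 7: crossing 2x1. Both 2&3? no. Sum: 0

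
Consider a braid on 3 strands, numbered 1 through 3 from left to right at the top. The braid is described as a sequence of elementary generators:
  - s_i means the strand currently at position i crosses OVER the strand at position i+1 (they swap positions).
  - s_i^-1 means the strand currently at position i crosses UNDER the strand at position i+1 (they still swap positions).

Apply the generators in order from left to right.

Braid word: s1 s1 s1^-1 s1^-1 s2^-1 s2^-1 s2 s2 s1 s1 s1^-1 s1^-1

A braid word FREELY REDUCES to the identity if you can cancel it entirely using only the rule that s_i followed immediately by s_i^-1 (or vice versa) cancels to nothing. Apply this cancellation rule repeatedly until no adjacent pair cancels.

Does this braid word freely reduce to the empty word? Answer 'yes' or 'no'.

Gen 1 (s1): push. Stack: [s1]
Gen 2 (s1): push. Stack: [s1 s1]
Gen 3 (s1^-1): cancels prior s1. Stack: [s1]
Gen 4 (s1^-1): cancels prior s1. Stack: []
Gen 5 (s2^-1): push. Stack: [s2^-1]
Gen 6 (s2^-1): push. Stack: [s2^-1 s2^-1]
Gen 7 (s2): cancels prior s2^-1. Stack: [s2^-1]
Gen 8 (s2): cancels prior s2^-1. Stack: []
Gen 9 (s1): push. Stack: [s1]
Gen 10 (s1): push. Stack: [s1 s1]
Gen 11 (s1^-1): cancels prior s1. Stack: [s1]
Gen 12 (s1^-1): cancels prior s1. Stack: []
Reduced word: (empty)

Answer: yes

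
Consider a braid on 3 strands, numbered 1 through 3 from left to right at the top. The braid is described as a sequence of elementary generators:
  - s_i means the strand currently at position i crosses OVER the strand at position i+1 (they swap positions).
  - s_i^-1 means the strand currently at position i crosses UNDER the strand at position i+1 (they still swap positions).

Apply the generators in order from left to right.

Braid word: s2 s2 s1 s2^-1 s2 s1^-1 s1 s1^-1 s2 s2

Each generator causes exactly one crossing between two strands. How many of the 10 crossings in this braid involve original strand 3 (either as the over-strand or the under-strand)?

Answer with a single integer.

Answer: 6

Derivation:
Gen 1: crossing 2x3. Involves strand 3? yes. Count so far: 1
Gen 2: crossing 3x2. Involves strand 3? yes. Count so far: 2
Gen 3: crossing 1x2. Involves strand 3? no. Count so far: 2
Gen 4: crossing 1x3. Involves strand 3? yes. Count so far: 3
Gen 5: crossing 3x1. Involves strand 3? yes. Count so far: 4
Gen 6: crossing 2x1. Involves strand 3? no. Count so far: 4
Gen 7: crossing 1x2. Involves strand 3? no. Count so far: 4
Gen 8: crossing 2x1. Involves strand 3? no. Count so far: 4
Gen 9: crossing 2x3. Involves strand 3? yes. Count so far: 5
Gen 10: crossing 3x2. Involves strand 3? yes. Count so far: 6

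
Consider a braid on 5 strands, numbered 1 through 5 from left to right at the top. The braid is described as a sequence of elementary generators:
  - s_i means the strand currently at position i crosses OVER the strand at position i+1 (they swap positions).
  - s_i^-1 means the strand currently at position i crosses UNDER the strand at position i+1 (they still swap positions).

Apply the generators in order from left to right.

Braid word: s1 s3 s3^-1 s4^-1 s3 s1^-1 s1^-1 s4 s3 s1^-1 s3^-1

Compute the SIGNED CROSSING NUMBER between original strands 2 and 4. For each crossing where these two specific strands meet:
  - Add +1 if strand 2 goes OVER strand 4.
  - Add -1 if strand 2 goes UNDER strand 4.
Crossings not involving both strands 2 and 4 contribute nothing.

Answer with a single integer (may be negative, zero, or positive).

Gen 1: crossing 1x2. Both 2&4? no. Sum: 0
Gen 2: crossing 3x4. Both 2&4? no. Sum: 0
Gen 3: crossing 4x3. Both 2&4? no. Sum: 0
Gen 4: crossing 4x5. Both 2&4? no. Sum: 0
Gen 5: crossing 3x5. Both 2&4? no. Sum: 0
Gen 6: crossing 2x1. Both 2&4? no. Sum: 0
Gen 7: crossing 1x2. Both 2&4? no. Sum: 0
Gen 8: crossing 3x4. Both 2&4? no. Sum: 0
Gen 9: crossing 5x4. Both 2&4? no. Sum: 0
Gen 10: crossing 2x1. Both 2&4? no. Sum: 0
Gen 11: crossing 4x5. Both 2&4? no. Sum: 0

Answer: 0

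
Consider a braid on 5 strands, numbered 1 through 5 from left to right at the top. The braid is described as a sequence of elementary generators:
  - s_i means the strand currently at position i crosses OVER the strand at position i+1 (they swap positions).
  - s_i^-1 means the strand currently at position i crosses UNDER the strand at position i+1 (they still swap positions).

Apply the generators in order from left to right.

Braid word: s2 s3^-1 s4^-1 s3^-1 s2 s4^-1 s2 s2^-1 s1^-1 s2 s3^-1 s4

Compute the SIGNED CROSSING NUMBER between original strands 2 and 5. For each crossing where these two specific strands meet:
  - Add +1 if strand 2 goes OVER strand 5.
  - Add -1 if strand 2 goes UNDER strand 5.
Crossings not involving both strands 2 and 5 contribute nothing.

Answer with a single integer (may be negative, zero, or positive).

Gen 1: crossing 2x3. Both 2&5? no. Sum: 0
Gen 2: crossing 2x4. Both 2&5? no. Sum: 0
Gen 3: 2 under 5. Both 2&5? yes. Contrib: -1. Sum: -1
Gen 4: crossing 4x5. Both 2&5? no. Sum: -1
Gen 5: crossing 3x5. Both 2&5? no. Sum: -1
Gen 6: crossing 4x2. Both 2&5? no. Sum: -1
Gen 7: crossing 5x3. Both 2&5? no. Sum: -1
Gen 8: crossing 3x5. Both 2&5? no. Sum: -1
Gen 9: crossing 1x5. Both 2&5? no. Sum: -1
Gen 10: crossing 1x3. Both 2&5? no. Sum: -1
Gen 11: crossing 1x2. Both 2&5? no. Sum: -1
Gen 12: crossing 1x4. Both 2&5? no. Sum: -1

Answer: -1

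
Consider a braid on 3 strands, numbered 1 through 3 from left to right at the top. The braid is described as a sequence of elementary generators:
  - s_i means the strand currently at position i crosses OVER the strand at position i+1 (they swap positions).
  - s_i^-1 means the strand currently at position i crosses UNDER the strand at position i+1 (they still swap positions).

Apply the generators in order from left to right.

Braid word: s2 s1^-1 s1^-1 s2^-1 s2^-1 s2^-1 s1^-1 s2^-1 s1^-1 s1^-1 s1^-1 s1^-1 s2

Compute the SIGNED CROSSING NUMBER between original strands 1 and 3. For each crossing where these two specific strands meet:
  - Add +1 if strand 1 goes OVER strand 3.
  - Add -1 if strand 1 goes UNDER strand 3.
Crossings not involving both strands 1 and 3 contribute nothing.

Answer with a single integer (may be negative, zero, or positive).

Gen 1: crossing 2x3. Both 1&3? no. Sum: 0
Gen 2: 1 under 3. Both 1&3? yes. Contrib: -1. Sum: -1
Gen 3: 3 under 1. Both 1&3? yes. Contrib: +1. Sum: 0
Gen 4: crossing 3x2. Both 1&3? no. Sum: 0
Gen 5: crossing 2x3. Both 1&3? no. Sum: 0
Gen 6: crossing 3x2. Both 1&3? no. Sum: 0
Gen 7: crossing 1x2. Both 1&3? no. Sum: 0
Gen 8: 1 under 3. Both 1&3? yes. Contrib: -1. Sum: -1
Gen 9: crossing 2x3. Both 1&3? no. Sum: -1
Gen 10: crossing 3x2. Both 1&3? no. Sum: -1
Gen 11: crossing 2x3. Both 1&3? no. Sum: -1
Gen 12: crossing 3x2. Both 1&3? no. Sum: -1
Gen 13: 3 over 1. Both 1&3? yes. Contrib: -1. Sum: -2

Answer: -2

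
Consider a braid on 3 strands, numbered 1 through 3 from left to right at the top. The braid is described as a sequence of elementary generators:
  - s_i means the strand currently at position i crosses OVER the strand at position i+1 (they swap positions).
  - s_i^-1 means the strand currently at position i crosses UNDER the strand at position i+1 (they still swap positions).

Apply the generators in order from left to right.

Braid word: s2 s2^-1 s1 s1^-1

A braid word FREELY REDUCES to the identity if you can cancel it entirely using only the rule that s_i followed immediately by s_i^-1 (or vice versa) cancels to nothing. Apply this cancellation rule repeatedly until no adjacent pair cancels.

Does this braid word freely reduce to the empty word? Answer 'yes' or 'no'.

Answer: yes

Derivation:
Gen 1 (s2): push. Stack: [s2]
Gen 2 (s2^-1): cancels prior s2. Stack: []
Gen 3 (s1): push. Stack: [s1]
Gen 4 (s1^-1): cancels prior s1. Stack: []
Reduced word: (empty)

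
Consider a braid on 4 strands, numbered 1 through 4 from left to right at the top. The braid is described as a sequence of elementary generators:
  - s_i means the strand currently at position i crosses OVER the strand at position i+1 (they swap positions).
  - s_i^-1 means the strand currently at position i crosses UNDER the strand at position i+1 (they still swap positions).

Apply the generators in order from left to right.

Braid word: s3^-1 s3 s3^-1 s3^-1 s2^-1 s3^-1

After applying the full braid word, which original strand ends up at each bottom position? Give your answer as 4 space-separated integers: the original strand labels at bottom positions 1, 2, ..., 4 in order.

Answer: 1 3 4 2

Derivation:
Gen 1 (s3^-1): strand 3 crosses under strand 4. Perm now: [1 2 4 3]
Gen 2 (s3): strand 4 crosses over strand 3. Perm now: [1 2 3 4]
Gen 3 (s3^-1): strand 3 crosses under strand 4. Perm now: [1 2 4 3]
Gen 4 (s3^-1): strand 4 crosses under strand 3. Perm now: [1 2 3 4]
Gen 5 (s2^-1): strand 2 crosses under strand 3. Perm now: [1 3 2 4]
Gen 6 (s3^-1): strand 2 crosses under strand 4. Perm now: [1 3 4 2]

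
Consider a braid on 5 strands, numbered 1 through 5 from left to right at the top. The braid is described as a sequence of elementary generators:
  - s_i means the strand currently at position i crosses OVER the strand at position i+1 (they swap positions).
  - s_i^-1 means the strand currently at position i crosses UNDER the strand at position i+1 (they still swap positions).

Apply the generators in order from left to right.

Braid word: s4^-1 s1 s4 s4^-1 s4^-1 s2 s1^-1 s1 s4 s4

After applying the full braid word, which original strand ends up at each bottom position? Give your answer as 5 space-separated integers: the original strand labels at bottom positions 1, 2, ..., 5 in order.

Gen 1 (s4^-1): strand 4 crosses under strand 5. Perm now: [1 2 3 5 4]
Gen 2 (s1): strand 1 crosses over strand 2. Perm now: [2 1 3 5 4]
Gen 3 (s4): strand 5 crosses over strand 4. Perm now: [2 1 3 4 5]
Gen 4 (s4^-1): strand 4 crosses under strand 5. Perm now: [2 1 3 5 4]
Gen 5 (s4^-1): strand 5 crosses under strand 4. Perm now: [2 1 3 4 5]
Gen 6 (s2): strand 1 crosses over strand 3. Perm now: [2 3 1 4 5]
Gen 7 (s1^-1): strand 2 crosses under strand 3. Perm now: [3 2 1 4 5]
Gen 8 (s1): strand 3 crosses over strand 2. Perm now: [2 3 1 4 5]
Gen 9 (s4): strand 4 crosses over strand 5. Perm now: [2 3 1 5 4]
Gen 10 (s4): strand 5 crosses over strand 4. Perm now: [2 3 1 4 5]

Answer: 2 3 1 4 5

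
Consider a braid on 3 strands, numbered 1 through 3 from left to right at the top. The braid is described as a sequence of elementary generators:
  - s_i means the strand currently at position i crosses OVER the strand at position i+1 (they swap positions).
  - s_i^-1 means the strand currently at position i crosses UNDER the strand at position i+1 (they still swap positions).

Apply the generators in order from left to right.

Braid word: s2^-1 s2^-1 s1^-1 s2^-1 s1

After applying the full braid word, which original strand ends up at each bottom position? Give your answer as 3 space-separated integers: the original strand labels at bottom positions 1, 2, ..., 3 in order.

Answer: 3 2 1

Derivation:
Gen 1 (s2^-1): strand 2 crosses under strand 3. Perm now: [1 3 2]
Gen 2 (s2^-1): strand 3 crosses under strand 2. Perm now: [1 2 3]
Gen 3 (s1^-1): strand 1 crosses under strand 2. Perm now: [2 1 3]
Gen 4 (s2^-1): strand 1 crosses under strand 3. Perm now: [2 3 1]
Gen 5 (s1): strand 2 crosses over strand 3. Perm now: [3 2 1]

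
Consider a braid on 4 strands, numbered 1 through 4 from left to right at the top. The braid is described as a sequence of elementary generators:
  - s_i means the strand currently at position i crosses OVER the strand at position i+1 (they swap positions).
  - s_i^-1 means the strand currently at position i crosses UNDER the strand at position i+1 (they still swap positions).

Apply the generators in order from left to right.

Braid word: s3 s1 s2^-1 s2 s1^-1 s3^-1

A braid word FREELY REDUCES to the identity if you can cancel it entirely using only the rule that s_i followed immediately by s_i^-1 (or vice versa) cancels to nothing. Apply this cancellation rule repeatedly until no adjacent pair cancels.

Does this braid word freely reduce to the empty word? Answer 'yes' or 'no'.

Answer: yes

Derivation:
Gen 1 (s3): push. Stack: [s3]
Gen 2 (s1): push. Stack: [s3 s1]
Gen 3 (s2^-1): push. Stack: [s3 s1 s2^-1]
Gen 4 (s2): cancels prior s2^-1. Stack: [s3 s1]
Gen 5 (s1^-1): cancels prior s1. Stack: [s3]
Gen 6 (s3^-1): cancels prior s3. Stack: []
Reduced word: (empty)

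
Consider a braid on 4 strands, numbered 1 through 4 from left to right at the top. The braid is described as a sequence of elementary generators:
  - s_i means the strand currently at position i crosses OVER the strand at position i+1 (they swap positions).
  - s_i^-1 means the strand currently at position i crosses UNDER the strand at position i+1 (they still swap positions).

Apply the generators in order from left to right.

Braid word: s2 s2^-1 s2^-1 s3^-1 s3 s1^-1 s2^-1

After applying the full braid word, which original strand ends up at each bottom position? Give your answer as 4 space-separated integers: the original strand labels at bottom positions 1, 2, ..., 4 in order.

Answer: 3 2 1 4

Derivation:
Gen 1 (s2): strand 2 crosses over strand 3. Perm now: [1 3 2 4]
Gen 2 (s2^-1): strand 3 crosses under strand 2. Perm now: [1 2 3 4]
Gen 3 (s2^-1): strand 2 crosses under strand 3. Perm now: [1 3 2 4]
Gen 4 (s3^-1): strand 2 crosses under strand 4. Perm now: [1 3 4 2]
Gen 5 (s3): strand 4 crosses over strand 2. Perm now: [1 3 2 4]
Gen 6 (s1^-1): strand 1 crosses under strand 3. Perm now: [3 1 2 4]
Gen 7 (s2^-1): strand 1 crosses under strand 2. Perm now: [3 2 1 4]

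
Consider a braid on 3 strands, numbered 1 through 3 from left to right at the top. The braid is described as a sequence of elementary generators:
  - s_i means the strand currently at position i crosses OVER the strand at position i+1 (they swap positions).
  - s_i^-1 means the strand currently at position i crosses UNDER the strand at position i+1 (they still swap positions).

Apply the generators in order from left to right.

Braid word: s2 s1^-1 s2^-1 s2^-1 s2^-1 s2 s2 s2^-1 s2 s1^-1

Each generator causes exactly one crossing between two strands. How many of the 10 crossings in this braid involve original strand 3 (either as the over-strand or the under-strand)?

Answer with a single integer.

Answer: 3

Derivation:
Gen 1: crossing 2x3. Involves strand 3? yes. Count so far: 1
Gen 2: crossing 1x3. Involves strand 3? yes. Count so far: 2
Gen 3: crossing 1x2. Involves strand 3? no. Count so far: 2
Gen 4: crossing 2x1. Involves strand 3? no. Count so far: 2
Gen 5: crossing 1x2. Involves strand 3? no. Count so far: 2
Gen 6: crossing 2x1. Involves strand 3? no. Count so far: 2
Gen 7: crossing 1x2. Involves strand 3? no. Count so far: 2
Gen 8: crossing 2x1. Involves strand 3? no. Count so far: 2
Gen 9: crossing 1x2. Involves strand 3? no. Count so far: 2
Gen 10: crossing 3x2. Involves strand 3? yes. Count so far: 3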